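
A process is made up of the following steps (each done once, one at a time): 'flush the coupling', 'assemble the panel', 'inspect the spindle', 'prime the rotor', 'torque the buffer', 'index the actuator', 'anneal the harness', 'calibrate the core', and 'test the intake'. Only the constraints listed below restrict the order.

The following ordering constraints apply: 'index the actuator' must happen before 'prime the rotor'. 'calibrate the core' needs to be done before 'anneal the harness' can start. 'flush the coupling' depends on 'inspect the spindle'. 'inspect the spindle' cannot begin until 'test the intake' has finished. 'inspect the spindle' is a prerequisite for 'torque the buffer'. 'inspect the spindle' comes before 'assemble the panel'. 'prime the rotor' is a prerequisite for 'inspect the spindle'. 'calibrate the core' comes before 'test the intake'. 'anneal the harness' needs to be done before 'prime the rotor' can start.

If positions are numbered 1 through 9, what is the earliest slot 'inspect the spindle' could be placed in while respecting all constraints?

6

Working backwards through the constraints from 'inspect the spindle', its full set of required predecessors is 'prime the rotor', 'index the actuator', 'anneal the harness', 'calibrate the core', 'test the intake' — 5 of them.
With 5 mandatory predecessors, the earliest 'inspect the spindle' can sit is position 5+1 = 6, and placing just those 5 first achieves it.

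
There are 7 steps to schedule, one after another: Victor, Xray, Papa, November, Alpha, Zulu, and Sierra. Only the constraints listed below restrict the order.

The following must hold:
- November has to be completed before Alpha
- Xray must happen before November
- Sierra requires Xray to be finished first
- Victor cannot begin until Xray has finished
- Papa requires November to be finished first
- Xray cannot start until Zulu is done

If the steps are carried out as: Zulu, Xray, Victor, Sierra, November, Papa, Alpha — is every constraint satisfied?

Going through the constraints one by one, each required predecessor appears earlier in the sequence than its dependent — e.g. Xray (position 2) is before November (position 5), as required.

Yes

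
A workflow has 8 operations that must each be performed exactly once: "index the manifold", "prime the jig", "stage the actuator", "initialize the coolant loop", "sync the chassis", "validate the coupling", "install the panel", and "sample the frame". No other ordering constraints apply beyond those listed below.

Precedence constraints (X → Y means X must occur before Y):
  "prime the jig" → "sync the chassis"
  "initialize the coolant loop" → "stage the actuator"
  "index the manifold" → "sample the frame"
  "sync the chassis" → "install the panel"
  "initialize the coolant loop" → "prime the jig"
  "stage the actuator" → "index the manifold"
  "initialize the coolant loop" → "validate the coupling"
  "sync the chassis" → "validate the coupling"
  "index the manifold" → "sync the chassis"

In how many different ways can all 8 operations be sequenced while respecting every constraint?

Only "initialize the coolant loop" has no prerequisites, so it must go first.
Systematically extending each partial ordering one operation at a time and counting, there are 26 complete orderings.

26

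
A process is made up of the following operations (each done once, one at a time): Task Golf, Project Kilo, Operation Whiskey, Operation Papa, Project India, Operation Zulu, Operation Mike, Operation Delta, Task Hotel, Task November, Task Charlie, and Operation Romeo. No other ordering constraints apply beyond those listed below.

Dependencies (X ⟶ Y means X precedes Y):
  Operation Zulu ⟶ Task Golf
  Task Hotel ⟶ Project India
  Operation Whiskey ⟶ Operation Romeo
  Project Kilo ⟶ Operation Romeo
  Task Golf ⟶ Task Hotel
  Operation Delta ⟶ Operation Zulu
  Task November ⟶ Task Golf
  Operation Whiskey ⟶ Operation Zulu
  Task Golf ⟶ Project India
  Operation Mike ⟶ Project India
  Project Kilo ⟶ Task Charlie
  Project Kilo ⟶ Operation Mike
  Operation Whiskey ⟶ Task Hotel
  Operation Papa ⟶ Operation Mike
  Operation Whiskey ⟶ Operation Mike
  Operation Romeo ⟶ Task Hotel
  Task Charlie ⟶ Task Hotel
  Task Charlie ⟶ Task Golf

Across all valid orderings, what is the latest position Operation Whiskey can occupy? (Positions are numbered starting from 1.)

The operations that are forced after Operation Whiskey, directly or by a chain of constraints, are Task Golf, Project India, Operation Zulu, Operation Mike, Task Hotel, Operation Romeo. That's 6 operations.
So at least 6 operations follow Operation Whiskey, putting Operation Whiskey no later than position 6. That position is achievable by scheduling everything else first.

6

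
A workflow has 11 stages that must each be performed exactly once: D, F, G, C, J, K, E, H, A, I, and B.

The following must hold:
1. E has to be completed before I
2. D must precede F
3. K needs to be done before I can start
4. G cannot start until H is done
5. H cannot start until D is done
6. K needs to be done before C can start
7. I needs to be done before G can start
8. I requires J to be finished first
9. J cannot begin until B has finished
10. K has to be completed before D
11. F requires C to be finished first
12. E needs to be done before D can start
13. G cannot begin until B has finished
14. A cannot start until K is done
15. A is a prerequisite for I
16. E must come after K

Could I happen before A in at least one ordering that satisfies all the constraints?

Following A → I, A must precede I in every valid ordering.
So no valid ordering can have I before A.

No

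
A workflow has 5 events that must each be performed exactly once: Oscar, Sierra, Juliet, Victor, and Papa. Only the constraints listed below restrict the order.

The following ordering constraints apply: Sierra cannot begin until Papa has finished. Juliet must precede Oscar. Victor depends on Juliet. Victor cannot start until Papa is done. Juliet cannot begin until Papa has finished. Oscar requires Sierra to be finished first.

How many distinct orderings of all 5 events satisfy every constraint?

Papa is the only event with nothing required before it, so every ordering starts there.
Counting all ways to extend the partial order to a total order gives 5.

5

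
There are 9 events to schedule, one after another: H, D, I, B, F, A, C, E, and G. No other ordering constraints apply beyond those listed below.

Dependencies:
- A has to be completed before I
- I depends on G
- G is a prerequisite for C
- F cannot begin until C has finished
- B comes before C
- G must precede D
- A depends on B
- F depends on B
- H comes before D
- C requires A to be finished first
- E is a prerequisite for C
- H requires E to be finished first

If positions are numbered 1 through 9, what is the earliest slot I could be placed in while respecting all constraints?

Working backwards through the constraints from I, its full set of required predecessors is B, A, G — 3 of them.
So at minimum 3 events come before I, putting I no earlier than position 4. That position is achievable by scheduling exactly those predecessors first.

4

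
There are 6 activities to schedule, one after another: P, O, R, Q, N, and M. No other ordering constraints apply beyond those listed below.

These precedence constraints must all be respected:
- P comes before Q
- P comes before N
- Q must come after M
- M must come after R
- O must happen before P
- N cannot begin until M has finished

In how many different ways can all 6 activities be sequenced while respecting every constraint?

The activities with no prerequisites are O, R; any of them can be placed first.
Counting all ways to extend the partial order to a total order gives 12.

12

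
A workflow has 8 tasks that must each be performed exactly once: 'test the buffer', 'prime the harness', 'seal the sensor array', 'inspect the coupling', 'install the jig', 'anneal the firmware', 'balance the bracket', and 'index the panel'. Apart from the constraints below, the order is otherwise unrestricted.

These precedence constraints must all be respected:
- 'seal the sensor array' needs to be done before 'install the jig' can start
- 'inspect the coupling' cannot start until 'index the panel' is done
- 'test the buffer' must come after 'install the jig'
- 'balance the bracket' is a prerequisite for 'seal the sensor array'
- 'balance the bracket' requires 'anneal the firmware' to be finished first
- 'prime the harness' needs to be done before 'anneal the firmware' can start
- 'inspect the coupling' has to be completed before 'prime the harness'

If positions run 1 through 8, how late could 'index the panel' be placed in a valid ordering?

1

The tasks that are forced after 'index the panel', directly or by a chain of constraints, are 'test the buffer', 'prime the harness', 'seal the sensor array', 'inspect the coupling', 'install the jig', 'anneal the firmware', 'balance the bracket'. That's 7 tasks.
With 7 mandatory successors out of 8 tasks total, the latest slot for 'index the panel' is 8−7 = 1, and it's reachable by doing all non-successors before 'index the panel'.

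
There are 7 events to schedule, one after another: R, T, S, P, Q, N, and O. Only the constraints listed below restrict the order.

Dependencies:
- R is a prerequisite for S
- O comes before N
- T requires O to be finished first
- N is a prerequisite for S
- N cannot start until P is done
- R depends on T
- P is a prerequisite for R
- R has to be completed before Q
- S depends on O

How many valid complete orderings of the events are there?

2 events have no prerequisites (P, O), so any of them could come first.
Counting all ways to extend the partial order to a total order gives 19.

19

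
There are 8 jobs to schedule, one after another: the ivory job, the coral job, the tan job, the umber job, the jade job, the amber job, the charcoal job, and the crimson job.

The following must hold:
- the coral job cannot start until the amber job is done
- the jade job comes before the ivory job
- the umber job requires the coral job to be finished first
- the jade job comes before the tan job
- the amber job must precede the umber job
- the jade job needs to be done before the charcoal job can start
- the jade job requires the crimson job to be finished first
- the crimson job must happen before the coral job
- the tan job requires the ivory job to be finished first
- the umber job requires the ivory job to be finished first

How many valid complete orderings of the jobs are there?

The jobs with no prerequisites are the amber job, the crimson job; any of them can be placed first.
Systematically extending each partial ordering one job at a time and counting, there are 120 complete orderings.

120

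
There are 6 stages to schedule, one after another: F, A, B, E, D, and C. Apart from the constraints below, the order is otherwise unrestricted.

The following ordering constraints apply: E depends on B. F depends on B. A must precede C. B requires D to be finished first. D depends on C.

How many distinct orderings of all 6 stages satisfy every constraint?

A is the only stage with nothing required before it, so every ordering starts there.
Counting all ways to extend the partial order to a total order gives 2.

2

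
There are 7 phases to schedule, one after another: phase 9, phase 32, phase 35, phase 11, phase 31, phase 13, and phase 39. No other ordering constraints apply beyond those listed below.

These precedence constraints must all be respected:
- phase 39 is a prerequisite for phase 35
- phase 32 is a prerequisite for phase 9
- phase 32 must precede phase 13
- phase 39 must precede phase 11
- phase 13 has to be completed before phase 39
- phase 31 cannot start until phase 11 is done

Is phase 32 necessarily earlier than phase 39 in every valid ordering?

Following the dependencies: phase 32 → phase 13 → phase 39.
So phase 32 must precede phase 39 in any valid ordering.

Yes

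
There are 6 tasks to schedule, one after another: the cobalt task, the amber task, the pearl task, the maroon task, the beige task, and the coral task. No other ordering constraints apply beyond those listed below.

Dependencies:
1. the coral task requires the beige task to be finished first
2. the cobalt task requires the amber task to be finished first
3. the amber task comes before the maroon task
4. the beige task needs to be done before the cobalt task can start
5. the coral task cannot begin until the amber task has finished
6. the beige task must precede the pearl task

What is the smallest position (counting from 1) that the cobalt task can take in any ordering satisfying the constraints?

The tasks that are forced before the cobalt task, directly or transitively, are the amber task, the beige task. That's 2 tasks.
With 2 mandatory predecessors, the earliest the cobalt task can sit is position 2+1 = 3, and placing just those 2 first achieves it.

3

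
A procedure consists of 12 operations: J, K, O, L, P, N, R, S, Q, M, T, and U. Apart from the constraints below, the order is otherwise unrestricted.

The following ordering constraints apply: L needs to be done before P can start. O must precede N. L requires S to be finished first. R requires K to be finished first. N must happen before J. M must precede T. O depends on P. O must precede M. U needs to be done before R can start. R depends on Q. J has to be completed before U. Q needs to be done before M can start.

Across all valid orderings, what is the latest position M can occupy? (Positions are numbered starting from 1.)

Following the constraints forward from M, its only required successor is T.
With 1 mandatory successor out of 12 operations total, the latest slot for M is 12−1 = 11, and it's reachable by doing all non-successors before M.

11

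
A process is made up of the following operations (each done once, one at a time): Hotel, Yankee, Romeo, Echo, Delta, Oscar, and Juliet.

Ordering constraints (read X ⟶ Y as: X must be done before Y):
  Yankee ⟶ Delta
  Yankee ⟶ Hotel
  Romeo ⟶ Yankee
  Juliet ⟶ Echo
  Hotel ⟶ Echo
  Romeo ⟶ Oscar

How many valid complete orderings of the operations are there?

2 operations have no prerequisites (Romeo, Juliet), so any of them could come first.
Systematically extending each partial ordering one operation at a time and counting, there are 81 complete orderings.

81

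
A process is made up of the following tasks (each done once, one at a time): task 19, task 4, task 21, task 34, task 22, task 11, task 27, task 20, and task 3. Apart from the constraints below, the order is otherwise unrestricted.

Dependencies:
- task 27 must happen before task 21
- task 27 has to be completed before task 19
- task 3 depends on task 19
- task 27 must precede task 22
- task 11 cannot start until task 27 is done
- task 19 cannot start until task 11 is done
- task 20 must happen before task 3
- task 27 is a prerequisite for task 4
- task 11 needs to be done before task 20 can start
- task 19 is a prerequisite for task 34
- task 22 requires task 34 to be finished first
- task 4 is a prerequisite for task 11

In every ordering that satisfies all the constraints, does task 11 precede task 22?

Tracing the constraints gives a chain: task 11 → task 19 → task 34 → task 22.
That forces task 11 before task 22 in every valid schedule.

Yes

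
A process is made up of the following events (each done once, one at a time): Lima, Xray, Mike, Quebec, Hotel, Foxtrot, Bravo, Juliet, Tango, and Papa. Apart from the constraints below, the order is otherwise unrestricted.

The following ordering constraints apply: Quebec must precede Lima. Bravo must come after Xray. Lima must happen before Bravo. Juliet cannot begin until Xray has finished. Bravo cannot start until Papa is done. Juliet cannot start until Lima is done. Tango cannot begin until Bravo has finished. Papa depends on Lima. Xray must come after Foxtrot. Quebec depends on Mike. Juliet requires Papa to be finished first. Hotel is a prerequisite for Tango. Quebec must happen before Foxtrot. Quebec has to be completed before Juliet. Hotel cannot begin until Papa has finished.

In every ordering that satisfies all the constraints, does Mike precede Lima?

Yes

There is a constraint chain Mike → Quebec → Lima.
Hence Mike necessarily comes before Lima.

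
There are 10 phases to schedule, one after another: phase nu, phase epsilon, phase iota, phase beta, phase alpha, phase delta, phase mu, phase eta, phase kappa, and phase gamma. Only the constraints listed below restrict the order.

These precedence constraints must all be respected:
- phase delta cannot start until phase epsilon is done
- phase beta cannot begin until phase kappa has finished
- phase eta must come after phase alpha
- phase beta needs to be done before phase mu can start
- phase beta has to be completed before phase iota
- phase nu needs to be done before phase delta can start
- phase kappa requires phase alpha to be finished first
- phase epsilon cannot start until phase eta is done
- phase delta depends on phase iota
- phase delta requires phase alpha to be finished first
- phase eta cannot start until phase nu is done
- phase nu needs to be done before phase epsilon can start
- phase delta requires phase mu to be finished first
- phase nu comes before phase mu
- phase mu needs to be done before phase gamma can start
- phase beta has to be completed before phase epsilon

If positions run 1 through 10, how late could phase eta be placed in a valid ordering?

Every phase that must follow phase eta has to come after it. Tracing all chains starting from phase eta, those phases are: phase epsilon, phase delta — 2 in total.
With 2 mandatory successors out of 10 phases total, the latest slot for phase eta is 10−2 = 8, and it's reachable by doing all non-successors before phase eta.

8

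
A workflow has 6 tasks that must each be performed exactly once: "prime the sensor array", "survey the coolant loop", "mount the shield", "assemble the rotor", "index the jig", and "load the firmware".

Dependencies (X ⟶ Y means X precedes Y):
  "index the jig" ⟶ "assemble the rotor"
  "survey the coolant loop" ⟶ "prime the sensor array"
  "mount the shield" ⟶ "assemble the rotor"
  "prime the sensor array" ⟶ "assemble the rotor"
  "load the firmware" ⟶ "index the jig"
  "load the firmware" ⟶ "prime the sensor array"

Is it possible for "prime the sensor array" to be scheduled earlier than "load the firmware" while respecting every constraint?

The constraints give a chain "load the firmware" → "prime the sensor array", which forces "load the firmware" before "prime the sensor array".
So no valid ordering can have "prime the sensor array" before "load the firmware".

No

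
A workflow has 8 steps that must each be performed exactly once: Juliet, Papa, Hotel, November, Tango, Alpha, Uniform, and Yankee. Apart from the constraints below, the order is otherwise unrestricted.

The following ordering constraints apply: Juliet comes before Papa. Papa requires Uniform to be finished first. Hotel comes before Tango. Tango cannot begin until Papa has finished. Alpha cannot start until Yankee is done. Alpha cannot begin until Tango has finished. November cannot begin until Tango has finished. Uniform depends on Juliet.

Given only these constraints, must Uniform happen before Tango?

There is a constraint chain Uniform → Papa → Tango.
That forces Uniform before Tango in every valid schedule.

Yes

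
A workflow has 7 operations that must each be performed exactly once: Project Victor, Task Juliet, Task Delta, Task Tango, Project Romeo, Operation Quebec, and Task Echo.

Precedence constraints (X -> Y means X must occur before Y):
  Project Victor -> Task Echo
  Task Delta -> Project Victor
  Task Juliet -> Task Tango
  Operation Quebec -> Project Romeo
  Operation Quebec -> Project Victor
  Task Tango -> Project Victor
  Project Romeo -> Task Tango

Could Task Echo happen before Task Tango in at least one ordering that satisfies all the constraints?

No

There is a dependency chain Task Tango → Project Victor → Task Echo, so Task Echo always comes after Task Tango.
Hence Task Echo can never be scheduled before Task Tango.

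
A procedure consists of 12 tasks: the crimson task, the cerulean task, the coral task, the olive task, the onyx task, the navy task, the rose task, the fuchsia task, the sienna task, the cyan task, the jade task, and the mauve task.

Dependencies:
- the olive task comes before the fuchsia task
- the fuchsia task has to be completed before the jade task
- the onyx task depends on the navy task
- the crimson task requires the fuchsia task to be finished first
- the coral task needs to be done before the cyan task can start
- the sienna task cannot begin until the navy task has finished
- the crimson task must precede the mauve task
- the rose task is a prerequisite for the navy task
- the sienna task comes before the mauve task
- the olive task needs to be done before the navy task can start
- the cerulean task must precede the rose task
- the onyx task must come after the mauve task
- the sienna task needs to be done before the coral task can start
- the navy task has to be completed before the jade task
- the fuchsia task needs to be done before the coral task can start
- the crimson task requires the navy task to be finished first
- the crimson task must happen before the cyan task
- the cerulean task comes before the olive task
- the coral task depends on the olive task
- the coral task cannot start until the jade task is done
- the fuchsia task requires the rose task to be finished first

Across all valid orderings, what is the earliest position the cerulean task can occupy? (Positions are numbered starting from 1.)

Nothing is required before the cerulean task; it can be the very first task.

1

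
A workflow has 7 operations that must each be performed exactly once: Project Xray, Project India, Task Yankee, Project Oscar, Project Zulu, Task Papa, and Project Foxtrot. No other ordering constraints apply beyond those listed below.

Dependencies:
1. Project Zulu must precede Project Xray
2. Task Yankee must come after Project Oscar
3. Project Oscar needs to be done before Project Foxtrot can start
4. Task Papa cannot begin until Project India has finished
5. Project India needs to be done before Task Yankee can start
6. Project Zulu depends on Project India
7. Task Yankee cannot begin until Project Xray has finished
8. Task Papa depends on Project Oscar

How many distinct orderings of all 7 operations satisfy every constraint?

62

The operations with no prerequisites are Project India, Project Oscar; any of them can be placed first.
Enumerating by repeatedly choosing an available operation (one whose prerequisites are all placed) gives 62 distinct complete orderings.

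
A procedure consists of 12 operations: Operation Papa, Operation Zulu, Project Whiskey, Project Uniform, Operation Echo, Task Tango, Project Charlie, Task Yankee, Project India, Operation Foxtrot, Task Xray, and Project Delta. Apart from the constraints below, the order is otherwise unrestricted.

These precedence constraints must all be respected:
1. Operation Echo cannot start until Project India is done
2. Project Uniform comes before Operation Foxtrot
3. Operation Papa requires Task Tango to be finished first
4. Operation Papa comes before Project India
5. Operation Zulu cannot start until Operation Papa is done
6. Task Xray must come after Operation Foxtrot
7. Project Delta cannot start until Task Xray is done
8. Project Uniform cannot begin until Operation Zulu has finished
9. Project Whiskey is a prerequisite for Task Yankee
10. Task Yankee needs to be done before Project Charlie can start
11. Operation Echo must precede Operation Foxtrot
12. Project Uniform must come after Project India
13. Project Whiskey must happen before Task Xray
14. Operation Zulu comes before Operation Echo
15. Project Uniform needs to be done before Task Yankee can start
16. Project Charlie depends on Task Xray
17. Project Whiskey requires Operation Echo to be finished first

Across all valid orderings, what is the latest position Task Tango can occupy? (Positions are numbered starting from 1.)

The operations that are forced after Task Tango, directly or by a chain of constraints, are Operation Papa, Operation Zulu, Project Whiskey, Project Uniform, Operation Echo, Project Charlie, Task Yankee, Project India, Operation Foxtrot, Task Xray, Project Delta. That's 11 operations.
With 11 mandatory successors out of 12 operations total, the latest slot for Task Tango is 12−11 = 1, and it's reachable by doing all non-successors before Task Tango.

1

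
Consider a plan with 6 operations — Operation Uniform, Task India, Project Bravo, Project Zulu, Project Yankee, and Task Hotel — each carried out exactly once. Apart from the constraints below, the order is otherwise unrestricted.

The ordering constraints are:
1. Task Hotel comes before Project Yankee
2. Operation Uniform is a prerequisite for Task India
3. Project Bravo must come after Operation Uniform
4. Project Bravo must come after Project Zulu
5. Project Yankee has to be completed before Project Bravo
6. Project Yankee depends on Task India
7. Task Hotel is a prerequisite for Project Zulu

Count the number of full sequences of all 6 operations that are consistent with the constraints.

2 operations have no prerequisites (Operation Uniform, Task Hotel), so any of them could come first.
Systematically extending each partial ordering one operation at a time and counting, there are 9 complete orderings.

9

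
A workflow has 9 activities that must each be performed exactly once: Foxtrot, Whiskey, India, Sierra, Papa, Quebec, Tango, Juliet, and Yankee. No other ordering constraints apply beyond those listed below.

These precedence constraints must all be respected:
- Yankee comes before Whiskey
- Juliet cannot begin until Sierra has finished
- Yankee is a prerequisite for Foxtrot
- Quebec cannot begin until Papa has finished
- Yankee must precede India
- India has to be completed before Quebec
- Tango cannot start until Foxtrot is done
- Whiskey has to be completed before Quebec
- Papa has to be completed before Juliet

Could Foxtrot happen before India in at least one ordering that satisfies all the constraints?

Yes

Nothing in the constraints forces India before Foxtrot — there is no chain from India to Foxtrot.
So a valid ordering placing Foxtrot earlier than India exists.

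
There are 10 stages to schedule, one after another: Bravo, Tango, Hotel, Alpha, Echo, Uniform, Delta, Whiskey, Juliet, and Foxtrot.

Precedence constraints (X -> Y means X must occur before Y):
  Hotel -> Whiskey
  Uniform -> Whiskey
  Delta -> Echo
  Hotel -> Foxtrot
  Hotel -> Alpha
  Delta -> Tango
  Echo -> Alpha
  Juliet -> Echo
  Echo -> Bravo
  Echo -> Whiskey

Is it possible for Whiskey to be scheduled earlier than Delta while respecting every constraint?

The constraints give a chain Delta → Echo → Whiskey, which forces Delta before Whiskey.
Hence Whiskey can never be scheduled before Delta.

No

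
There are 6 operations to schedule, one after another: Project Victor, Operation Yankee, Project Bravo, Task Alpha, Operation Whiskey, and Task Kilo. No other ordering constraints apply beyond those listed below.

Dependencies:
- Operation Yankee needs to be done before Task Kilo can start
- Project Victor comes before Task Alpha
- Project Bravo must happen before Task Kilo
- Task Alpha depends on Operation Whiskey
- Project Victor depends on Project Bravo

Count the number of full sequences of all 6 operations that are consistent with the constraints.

The operations with no prerequisites are Operation Yankee, Project Bravo, Operation Whiskey; any of them can be placed first.
Counting all ways to extend the partial order to a total order gives 40.

40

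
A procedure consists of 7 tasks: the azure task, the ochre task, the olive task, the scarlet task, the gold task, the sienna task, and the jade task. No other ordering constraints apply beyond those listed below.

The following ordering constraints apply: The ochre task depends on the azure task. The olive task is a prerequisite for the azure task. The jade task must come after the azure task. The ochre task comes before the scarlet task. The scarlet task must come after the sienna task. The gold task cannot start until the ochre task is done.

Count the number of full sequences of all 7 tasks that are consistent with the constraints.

2 tasks have no prerequisites (the olive task, the sienna task), so any of them could come first.
Systematically extending each partial ordering one task at a time and counting, there are 41 complete orderings.

41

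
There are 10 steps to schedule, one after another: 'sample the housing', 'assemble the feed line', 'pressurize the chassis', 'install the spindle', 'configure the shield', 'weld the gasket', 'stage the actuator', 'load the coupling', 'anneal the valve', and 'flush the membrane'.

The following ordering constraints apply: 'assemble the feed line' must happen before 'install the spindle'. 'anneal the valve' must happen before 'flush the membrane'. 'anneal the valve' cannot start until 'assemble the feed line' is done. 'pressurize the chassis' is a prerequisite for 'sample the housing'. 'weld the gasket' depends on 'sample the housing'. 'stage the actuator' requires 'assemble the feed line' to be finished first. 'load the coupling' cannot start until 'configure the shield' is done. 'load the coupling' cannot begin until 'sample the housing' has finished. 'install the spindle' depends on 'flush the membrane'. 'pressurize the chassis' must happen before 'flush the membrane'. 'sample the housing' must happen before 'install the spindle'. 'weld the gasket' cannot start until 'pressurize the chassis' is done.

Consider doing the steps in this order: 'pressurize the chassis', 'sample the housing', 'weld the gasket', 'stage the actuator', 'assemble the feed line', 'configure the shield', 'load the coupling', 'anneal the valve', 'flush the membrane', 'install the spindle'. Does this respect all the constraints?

In the proposed order, 'stage the actuator' appears before 'assemble the feed line'.
That contradicts the constraint that 'assemble the feed line' must precede 'stage the actuator'.

No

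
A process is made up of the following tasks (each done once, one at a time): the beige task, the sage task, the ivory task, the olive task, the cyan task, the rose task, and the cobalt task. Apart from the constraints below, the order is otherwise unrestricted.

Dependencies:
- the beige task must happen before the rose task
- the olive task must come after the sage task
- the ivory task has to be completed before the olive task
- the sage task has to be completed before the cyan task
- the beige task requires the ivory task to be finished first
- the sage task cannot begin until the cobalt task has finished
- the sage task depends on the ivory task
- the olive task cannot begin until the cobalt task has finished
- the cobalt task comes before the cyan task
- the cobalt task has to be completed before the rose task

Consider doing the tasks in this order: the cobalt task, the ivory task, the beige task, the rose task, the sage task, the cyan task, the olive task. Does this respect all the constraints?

Yes

Every stated constraint is respected: the cobalt task sits at position 1, ahead of the olive task at position 7, and each of the other listed pairs likewise has the predecessor earlier in the sequence.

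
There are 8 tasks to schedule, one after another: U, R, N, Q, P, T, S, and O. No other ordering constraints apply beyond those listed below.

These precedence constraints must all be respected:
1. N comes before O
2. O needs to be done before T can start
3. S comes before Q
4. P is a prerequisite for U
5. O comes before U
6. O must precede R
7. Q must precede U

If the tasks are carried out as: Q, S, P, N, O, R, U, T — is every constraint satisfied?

In the proposed order, Q appears before S.
But one of the constraints requires S before Q, so this ordering violates it.

No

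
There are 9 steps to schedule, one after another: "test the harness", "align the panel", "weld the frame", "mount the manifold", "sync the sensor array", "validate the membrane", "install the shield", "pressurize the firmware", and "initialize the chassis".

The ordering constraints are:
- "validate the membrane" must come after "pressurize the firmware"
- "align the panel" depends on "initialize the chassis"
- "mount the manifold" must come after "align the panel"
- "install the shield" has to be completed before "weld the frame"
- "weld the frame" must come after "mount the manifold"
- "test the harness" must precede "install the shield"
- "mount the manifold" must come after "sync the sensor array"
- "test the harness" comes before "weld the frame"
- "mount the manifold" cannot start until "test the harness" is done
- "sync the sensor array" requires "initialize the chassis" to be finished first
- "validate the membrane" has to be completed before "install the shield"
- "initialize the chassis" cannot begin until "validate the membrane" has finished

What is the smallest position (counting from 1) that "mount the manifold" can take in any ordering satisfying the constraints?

7

Every step that must precede "mount the manifold" has to come before it. Tracing all chains that end at "mount the manifold", those steps are: "test the harness", "align the panel", "sync the sensor array", "validate the membrane", "pressurize the firmware", "initialize the chassis" — 6 in total.
So at minimum 6 steps come before "mount the manifold", putting "mount the manifold" no earlier than position 7. That position is achievable by scheduling exactly those predecessors first.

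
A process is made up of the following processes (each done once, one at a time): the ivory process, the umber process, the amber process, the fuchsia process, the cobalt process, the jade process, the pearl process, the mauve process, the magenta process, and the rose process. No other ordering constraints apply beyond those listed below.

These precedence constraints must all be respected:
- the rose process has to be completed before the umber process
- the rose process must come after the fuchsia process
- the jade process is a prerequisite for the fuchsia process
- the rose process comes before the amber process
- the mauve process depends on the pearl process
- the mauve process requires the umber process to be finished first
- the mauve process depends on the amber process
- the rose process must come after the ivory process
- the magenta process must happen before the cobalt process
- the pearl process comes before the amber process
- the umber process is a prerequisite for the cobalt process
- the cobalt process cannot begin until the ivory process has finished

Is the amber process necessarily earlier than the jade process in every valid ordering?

In fact the dependencies run the other way: the jade process → the fuchsia process → the rose process → the amber process.
So the amber process never precedes the jade process.

No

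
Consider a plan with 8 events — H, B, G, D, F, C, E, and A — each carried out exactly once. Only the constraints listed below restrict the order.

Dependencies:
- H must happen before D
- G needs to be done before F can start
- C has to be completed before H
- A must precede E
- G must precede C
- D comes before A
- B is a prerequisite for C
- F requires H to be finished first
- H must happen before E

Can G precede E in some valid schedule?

Yes

The constraints force G before E, so yes — every valid ordering has G earlier.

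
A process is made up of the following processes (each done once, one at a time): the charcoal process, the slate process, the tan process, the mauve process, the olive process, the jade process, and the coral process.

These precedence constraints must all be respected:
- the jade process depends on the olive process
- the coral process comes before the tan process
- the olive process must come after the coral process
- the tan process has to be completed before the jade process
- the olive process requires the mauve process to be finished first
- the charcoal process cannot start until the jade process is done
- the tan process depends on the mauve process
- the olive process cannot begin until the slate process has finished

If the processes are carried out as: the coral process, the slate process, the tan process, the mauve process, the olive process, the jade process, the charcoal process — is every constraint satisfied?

Here the mauve process comes after the tan process.
That contradicts the constraint that the mauve process must precede the tan process.

No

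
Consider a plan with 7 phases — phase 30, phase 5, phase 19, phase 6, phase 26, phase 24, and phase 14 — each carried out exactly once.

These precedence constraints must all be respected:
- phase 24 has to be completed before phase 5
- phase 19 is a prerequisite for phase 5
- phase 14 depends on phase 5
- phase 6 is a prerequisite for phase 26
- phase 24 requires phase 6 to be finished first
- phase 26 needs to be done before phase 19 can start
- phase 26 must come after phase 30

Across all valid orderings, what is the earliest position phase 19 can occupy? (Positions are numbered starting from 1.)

The phases that are forced before phase 19, directly or transitively, are phase 30, phase 6, phase 26. That's 3 phases.
With 3 mandatory predecessors, the earliest phase 19 can sit is position 3+1 = 4, and placing just those 3 first achieves it.

4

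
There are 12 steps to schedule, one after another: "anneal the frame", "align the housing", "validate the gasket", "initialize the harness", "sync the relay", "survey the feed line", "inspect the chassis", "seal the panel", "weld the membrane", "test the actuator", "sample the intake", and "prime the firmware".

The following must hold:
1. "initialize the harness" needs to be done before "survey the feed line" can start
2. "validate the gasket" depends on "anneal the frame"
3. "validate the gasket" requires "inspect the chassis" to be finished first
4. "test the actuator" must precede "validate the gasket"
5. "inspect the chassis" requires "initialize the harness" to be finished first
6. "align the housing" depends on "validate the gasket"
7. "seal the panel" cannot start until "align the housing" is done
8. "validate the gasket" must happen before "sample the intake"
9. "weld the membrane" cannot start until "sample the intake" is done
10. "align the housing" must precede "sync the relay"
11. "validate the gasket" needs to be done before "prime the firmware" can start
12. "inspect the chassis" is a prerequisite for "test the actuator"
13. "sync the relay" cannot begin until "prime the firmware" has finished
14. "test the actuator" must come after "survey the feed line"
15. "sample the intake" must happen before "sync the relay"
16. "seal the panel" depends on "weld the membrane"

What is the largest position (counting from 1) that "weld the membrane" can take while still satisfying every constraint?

11

Following the constraints forward from "weld the membrane", its only required successor is "seal the panel".
So at least 1 step follows "weld the membrane", putting "weld the membrane" no later than position 11. That position is achievable by scheduling everything else first.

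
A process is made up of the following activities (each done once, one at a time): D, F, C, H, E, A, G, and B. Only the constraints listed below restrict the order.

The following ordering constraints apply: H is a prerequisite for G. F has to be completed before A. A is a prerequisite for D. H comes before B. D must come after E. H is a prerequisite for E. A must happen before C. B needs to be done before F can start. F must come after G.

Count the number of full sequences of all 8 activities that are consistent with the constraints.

22

Only H has no prerequisites, so it must go first.
Counting all ways to extend the partial order to a total order gives 22.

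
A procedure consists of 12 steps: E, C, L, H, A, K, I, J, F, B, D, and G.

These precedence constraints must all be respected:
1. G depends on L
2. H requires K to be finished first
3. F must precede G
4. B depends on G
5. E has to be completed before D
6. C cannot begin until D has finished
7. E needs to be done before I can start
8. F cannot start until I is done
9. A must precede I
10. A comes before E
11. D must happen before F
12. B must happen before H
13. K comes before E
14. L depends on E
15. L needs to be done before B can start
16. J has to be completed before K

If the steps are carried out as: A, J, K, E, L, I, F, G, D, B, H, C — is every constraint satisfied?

No

The sequence places F ahead of D.
That contradicts the constraint that D must precede F.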